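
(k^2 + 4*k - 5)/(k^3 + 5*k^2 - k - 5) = 1/(k + 1)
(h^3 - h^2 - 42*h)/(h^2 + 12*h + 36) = h*(h - 7)/(h + 6)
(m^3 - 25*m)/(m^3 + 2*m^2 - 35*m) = (m + 5)/(m + 7)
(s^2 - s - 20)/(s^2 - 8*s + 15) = (s + 4)/(s - 3)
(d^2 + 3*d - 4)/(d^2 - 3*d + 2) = (d + 4)/(d - 2)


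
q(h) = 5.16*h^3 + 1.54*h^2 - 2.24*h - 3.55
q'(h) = 15.48*h^2 + 3.08*h - 2.24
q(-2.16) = -43.53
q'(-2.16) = 63.33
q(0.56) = -3.42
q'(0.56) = 4.34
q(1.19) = 4.66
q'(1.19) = 23.35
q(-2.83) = -101.83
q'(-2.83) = 113.02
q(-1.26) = -8.60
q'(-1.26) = 18.46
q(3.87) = 309.92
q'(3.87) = 241.52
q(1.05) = 1.77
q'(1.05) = 18.06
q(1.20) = 4.90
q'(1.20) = 23.75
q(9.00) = 3862.67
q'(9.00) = 1279.36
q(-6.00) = -1049.23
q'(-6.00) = 536.56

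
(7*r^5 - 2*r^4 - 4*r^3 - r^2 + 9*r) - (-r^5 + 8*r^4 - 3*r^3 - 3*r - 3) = 8*r^5 - 10*r^4 - r^3 - r^2 + 12*r + 3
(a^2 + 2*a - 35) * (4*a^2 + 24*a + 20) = 4*a^4 + 32*a^3 - 72*a^2 - 800*a - 700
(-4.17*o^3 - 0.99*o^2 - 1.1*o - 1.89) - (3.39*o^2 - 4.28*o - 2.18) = -4.17*o^3 - 4.38*o^2 + 3.18*o + 0.29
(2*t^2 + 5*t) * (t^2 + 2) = 2*t^4 + 5*t^3 + 4*t^2 + 10*t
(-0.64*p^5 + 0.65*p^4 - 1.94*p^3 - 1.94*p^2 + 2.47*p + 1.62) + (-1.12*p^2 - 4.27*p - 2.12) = -0.64*p^5 + 0.65*p^4 - 1.94*p^3 - 3.06*p^2 - 1.8*p - 0.5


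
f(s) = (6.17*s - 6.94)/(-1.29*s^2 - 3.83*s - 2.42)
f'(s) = (2.58*s + 3.83)*(6.17*s - 6.94)/(-1.29*s^2 - 3.83*s - 2.42)^2 + 6.17/(-1.29*s^2 - 3.83*s - 2.42) = (7.9593*s^2 - 17.9052*s - 41.5116)/(1.6641*s^4 + 9.8814*s^3 + 20.9125*s^2 + 18.5372*s + 5.8564)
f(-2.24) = 66.22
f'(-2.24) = 392.05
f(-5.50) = 2.01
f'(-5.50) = 0.72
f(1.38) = -0.15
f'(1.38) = -0.49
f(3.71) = -0.46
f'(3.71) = 0.00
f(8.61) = -0.35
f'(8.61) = 0.02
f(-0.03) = 3.09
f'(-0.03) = -7.70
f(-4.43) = 3.18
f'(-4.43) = 1.67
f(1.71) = -0.28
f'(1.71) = -0.30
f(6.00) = -0.42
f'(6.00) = 0.03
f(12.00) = -0.29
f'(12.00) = 0.02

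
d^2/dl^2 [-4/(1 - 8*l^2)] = 64*(24*l^2 + 1)/(8*l^2 - 1)^3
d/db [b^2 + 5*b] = 2*b + 5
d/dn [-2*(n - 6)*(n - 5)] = 22 - 4*n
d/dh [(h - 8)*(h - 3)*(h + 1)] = 3*h^2 - 20*h + 13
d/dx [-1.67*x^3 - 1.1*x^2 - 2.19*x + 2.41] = -5.01*x^2 - 2.2*x - 2.19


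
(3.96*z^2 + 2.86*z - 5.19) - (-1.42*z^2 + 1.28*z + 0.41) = 5.38*z^2 + 1.58*z - 5.6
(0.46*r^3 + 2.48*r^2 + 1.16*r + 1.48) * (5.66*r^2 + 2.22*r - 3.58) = 2.6036*r^5 + 15.058*r^4 + 10.4244*r^3 + 2.0736*r^2 - 0.8672*r - 5.2984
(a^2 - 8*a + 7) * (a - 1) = a^3 - 9*a^2 + 15*a - 7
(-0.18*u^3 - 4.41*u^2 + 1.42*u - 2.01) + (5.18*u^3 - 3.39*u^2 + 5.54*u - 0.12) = 5.0*u^3 - 7.8*u^2 + 6.96*u - 2.13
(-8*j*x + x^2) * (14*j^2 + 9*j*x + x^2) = -112*j^3*x - 58*j^2*x^2 + j*x^3 + x^4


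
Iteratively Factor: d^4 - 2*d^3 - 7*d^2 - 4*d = (d + 1)*(d^3 - 3*d^2 - 4*d) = (d - 4)*(d + 1)*(d^2 + d) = d*(d - 4)*(d + 1)*(d + 1)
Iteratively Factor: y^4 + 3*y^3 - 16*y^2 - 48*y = (y + 3)*(y^3 - 16*y) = (y + 3)*(y + 4)*(y^2 - 4*y) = (y - 4)*(y + 3)*(y + 4)*(y)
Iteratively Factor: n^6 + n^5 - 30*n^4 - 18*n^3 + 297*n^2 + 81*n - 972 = (n - 3)*(n^5 + 4*n^4 - 18*n^3 - 72*n^2 + 81*n + 324) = (n - 3)*(n + 3)*(n^4 + n^3 - 21*n^2 - 9*n + 108) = (n - 3)^2*(n + 3)*(n^3 + 4*n^2 - 9*n - 36) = (n - 3)^3*(n + 3)*(n^2 + 7*n + 12) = (n - 3)^3*(n + 3)^2*(n + 4)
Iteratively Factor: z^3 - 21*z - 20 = (z - 5)*(z^2 + 5*z + 4) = (z - 5)*(z + 1)*(z + 4)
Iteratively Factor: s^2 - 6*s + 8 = (s - 4)*(s - 2)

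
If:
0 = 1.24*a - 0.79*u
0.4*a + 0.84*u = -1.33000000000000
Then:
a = -0.77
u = -1.21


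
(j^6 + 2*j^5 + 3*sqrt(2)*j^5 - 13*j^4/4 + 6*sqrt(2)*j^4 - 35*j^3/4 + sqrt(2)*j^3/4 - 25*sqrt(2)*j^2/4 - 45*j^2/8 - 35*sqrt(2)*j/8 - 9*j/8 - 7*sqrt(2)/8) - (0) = j^6 + 2*j^5 + 3*sqrt(2)*j^5 - 13*j^4/4 + 6*sqrt(2)*j^4 - 35*j^3/4 + sqrt(2)*j^3/4 - 25*sqrt(2)*j^2/4 - 45*j^2/8 - 35*sqrt(2)*j/8 - 9*j/8 - 7*sqrt(2)/8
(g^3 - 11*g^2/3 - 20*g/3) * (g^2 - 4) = g^5 - 11*g^4/3 - 32*g^3/3 + 44*g^2/3 + 80*g/3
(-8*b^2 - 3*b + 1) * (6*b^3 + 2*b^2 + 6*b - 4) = -48*b^5 - 34*b^4 - 48*b^3 + 16*b^2 + 18*b - 4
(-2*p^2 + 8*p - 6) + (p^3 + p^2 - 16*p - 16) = p^3 - p^2 - 8*p - 22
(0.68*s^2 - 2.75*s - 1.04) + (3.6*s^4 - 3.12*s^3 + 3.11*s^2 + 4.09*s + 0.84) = 3.6*s^4 - 3.12*s^3 + 3.79*s^2 + 1.34*s - 0.2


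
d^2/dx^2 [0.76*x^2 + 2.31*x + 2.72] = 1.52000000000000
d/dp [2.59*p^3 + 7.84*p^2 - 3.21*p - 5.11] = 7.77*p^2 + 15.68*p - 3.21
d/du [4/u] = -4/u^2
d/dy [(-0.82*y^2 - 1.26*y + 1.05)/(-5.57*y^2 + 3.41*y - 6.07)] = (-9.8144*y^2 + 21.6518*y + 4.0677)/(31.0249*y^4 - 37.9874*y^3 + 79.2479*y^2 - 41.3974*y + 36.8449)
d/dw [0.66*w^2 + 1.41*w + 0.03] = 1.32*w + 1.41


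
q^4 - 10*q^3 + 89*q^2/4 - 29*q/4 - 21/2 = (q - 7)*(q - 2)*(q - 3/2)*(q + 1/2)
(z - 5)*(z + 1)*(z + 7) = z^3 + 3*z^2 - 33*z - 35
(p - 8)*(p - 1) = p^2 - 9*p + 8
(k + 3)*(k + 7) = k^2 + 10*k + 21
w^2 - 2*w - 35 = (w - 7)*(w + 5)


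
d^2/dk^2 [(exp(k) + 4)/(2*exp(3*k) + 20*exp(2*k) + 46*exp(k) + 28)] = (2*exp(6*k) + 33*exp(5*k) + 224*exp(4*k) + 686*exp(3*k) + 708*exp(2*k) - 223*exp(k) - 546)*exp(k)/(exp(9*k) + 30*exp(8*k) + 369*exp(7*k) + 2422*exp(6*k) + 9327*exp(5*k) + 22002*exp(4*k) + 32075*exp(3*k) + 28098*exp(2*k) + 13524*exp(k) + 2744)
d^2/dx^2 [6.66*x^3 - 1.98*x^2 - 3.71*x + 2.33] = 39.96*x - 3.96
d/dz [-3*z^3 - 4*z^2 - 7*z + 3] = -9*z^2 - 8*z - 7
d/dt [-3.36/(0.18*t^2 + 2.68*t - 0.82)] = (1.2096*t + 9.0048)/(0.18*t^2 + 2.68*t - 0.82)^2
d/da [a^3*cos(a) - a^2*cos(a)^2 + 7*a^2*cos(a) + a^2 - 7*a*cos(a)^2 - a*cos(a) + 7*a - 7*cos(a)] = -a^3*sin(a) - 7*a^2*sin(a) + a^2*sin(2*a) + 3*a^2*cos(a) + a*sin(a) + 7*a*sin(2*a) + 14*a*cos(a) - a*cos(2*a) + a + 7*sin(a) - cos(a) - 7*cos(2*a)/2 + 7/2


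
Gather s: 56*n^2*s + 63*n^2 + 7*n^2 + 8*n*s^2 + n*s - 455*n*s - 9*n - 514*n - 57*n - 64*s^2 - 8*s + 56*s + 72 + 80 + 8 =70*n^2 - 580*n + s^2*(8*n - 64) + s*(56*n^2 - 454*n + 48) + 160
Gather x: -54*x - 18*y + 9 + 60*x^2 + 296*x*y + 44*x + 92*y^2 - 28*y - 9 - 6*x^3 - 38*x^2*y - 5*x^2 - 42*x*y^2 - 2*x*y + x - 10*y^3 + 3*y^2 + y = -6*x^3 + x^2*(55 - 38*y) + x*(-42*y^2 + 294*y - 9) - 10*y^3 + 95*y^2 - 45*y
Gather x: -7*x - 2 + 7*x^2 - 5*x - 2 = 7*x^2 - 12*x - 4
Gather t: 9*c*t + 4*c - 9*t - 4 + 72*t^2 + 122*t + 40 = 4*c + 72*t^2 + t*(9*c + 113) + 36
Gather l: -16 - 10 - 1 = -27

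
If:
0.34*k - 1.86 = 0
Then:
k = 5.47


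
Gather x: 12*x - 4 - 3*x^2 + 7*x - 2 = -3*x^2 + 19*x - 6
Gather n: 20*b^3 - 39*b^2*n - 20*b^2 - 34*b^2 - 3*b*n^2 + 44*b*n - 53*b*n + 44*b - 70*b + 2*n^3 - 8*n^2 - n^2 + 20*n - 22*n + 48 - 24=20*b^3 - 54*b^2 - 26*b + 2*n^3 + n^2*(-3*b - 9) + n*(-39*b^2 - 9*b - 2) + 24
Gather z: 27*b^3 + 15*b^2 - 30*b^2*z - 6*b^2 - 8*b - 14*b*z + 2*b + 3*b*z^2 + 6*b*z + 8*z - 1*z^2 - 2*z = 27*b^3 + 9*b^2 - 6*b + z^2*(3*b - 1) + z*(-30*b^2 - 8*b + 6)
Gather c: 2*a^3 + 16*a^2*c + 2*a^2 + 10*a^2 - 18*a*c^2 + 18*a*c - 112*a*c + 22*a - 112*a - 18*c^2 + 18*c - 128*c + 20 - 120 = 2*a^3 + 12*a^2 - 90*a + c^2*(-18*a - 18) + c*(16*a^2 - 94*a - 110) - 100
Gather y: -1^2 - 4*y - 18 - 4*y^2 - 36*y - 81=-4*y^2 - 40*y - 100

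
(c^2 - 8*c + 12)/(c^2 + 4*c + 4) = (c^2 - 8*c + 12)/(c^2 + 4*c + 4)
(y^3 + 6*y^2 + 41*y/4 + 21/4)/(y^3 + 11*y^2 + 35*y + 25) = (y^2 + 5*y + 21/4)/(y^2 + 10*y + 25)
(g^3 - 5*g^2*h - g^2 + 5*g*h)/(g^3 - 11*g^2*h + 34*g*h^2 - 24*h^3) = g*(g^2 - 5*g*h - g + 5*h)/(g^3 - 11*g^2*h + 34*g*h^2 - 24*h^3)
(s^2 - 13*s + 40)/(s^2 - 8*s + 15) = (s - 8)/(s - 3)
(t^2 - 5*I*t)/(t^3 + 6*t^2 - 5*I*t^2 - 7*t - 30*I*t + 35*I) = t/(t^2 + 6*t - 7)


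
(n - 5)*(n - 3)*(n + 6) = n^3 - 2*n^2 - 33*n + 90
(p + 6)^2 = p^2 + 12*p + 36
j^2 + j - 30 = (j - 5)*(j + 6)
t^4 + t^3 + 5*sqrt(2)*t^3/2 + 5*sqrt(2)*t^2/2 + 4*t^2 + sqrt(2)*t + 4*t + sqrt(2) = (t + sqrt(2)/2)*(t + sqrt(2))*(sqrt(2)*t/2 + 1)*(sqrt(2)*t + sqrt(2))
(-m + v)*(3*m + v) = -3*m^2 + 2*m*v + v^2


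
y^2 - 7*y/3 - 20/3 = (y - 4)*(y + 5/3)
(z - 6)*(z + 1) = z^2 - 5*z - 6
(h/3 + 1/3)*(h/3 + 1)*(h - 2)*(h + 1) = h^4/9 + h^3/3 - h^2/3 - 11*h/9 - 2/3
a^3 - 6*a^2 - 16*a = a*(a - 8)*(a + 2)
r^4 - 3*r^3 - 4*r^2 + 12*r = r*(r - 3)*(r - 2)*(r + 2)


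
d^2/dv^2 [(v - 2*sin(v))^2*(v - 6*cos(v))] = 6*(v - 2*sin(v))^2*cos(v) + 4*(v - 2*sin(v))*(v - 6*cos(v))*sin(v) - 4*(v - 2*sin(v))*(6*sin(v) + 1)*(2*cos(v) - 1) + 2*(v - 6*cos(v))*(2*cos(v) - 1)^2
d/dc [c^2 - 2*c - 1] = 2*c - 2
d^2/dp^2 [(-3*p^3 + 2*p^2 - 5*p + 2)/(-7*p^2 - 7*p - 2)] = 8*(112*p^3 - 21*p^2 - 117*p - 37)/(343*p^6 + 1029*p^5 + 1323*p^4 + 931*p^3 + 378*p^2 + 84*p + 8)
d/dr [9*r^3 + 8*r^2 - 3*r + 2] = 27*r^2 + 16*r - 3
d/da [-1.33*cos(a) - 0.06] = 1.33*sin(a)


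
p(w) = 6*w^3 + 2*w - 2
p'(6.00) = 650.00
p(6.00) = 1306.00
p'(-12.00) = 2594.00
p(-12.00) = -10394.00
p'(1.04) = 21.47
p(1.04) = 6.83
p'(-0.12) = 2.26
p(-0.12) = -2.25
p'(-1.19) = 27.49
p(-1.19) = -14.49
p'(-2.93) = 156.53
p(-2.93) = -158.78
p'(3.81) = 263.29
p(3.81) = 337.46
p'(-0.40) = 4.88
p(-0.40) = -3.18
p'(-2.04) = 76.91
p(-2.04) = -57.02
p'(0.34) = 4.08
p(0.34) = -1.08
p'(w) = 18*w^2 + 2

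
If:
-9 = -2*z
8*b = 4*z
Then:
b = 9/4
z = 9/2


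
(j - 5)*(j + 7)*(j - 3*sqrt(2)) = j^3 - 3*sqrt(2)*j^2 + 2*j^2 - 35*j - 6*sqrt(2)*j + 105*sqrt(2)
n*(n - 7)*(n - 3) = n^3 - 10*n^2 + 21*n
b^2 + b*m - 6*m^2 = (b - 2*m)*(b + 3*m)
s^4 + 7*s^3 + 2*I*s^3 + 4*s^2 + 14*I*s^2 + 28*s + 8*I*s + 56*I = (s + 7)*(s - 2*I)*(s + 2*I)^2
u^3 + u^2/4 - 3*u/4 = u*(u - 3/4)*(u + 1)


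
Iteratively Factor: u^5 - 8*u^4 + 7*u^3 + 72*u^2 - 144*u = (u - 4)*(u^4 - 4*u^3 - 9*u^2 + 36*u) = u*(u - 4)*(u^3 - 4*u^2 - 9*u + 36) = u*(u - 4)^2*(u^2 - 9) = u*(u - 4)^2*(u - 3)*(u + 3)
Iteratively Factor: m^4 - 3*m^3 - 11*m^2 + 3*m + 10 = (m - 5)*(m^3 + 2*m^2 - m - 2) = (m - 5)*(m + 2)*(m^2 - 1) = (m - 5)*(m + 1)*(m + 2)*(m - 1)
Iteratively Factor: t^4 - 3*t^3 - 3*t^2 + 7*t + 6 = (t - 3)*(t^3 - 3*t - 2) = (t - 3)*(t + 1)*(t^2 - t - 2) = (t - 3)*(t - 2)*(t + 1)*(t + 1)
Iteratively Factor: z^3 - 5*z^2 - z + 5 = (z - 1)*(z^2 - 4*z - 5) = (z - 5)*(z - 1)*(z + 1)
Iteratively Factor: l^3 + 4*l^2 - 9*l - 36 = (l - 3)*(l^2 + 7*l + 12) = (l - 3)*(l + 3)*(l + 4)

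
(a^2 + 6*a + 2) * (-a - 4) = -a^3 - 10*a^2 - 26*a - 8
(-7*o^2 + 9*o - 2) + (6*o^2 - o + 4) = -o^2 + 8*o + 2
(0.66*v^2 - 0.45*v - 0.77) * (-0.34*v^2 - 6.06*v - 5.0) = -0.2244*v^4 - 3.8466*v^3 - 0.3112*v^2 + 6.9162*v + 3.85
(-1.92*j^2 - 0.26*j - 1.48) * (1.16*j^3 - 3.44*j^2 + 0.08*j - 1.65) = -2.2272*j^5 + 6.3032*j^4 - 0.976*j^3 + 8.2384*j^2 + 0.3106*j + 2.442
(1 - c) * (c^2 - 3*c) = -c^3 + 4*c^2 - 3*c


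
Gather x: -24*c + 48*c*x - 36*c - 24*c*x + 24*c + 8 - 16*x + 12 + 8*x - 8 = -36*c + x*(24*c - 8) + 12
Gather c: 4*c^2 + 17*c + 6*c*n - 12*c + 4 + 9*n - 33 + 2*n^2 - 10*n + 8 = 4*c^2 + c*(6*n + 5) + 2*n^2 - n - 21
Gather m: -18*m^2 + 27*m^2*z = m^2*(27*z - 18)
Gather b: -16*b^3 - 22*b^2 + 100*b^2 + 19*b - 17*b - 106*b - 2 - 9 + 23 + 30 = -16*b^3 + 78*b^2 - 104*b + 42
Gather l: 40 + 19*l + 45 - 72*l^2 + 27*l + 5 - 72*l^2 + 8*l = -144*l^2 + 54*l + 90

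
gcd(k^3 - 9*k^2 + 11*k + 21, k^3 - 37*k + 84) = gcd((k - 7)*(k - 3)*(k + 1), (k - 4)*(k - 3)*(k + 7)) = k - 3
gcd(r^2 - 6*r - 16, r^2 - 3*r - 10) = r + 2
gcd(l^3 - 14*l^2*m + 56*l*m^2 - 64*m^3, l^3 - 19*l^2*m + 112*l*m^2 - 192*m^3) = l - 8*m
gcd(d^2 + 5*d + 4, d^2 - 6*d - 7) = d + 1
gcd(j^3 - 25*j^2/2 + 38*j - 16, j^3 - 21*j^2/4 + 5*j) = j - 4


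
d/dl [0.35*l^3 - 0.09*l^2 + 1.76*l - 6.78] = 1.05*l^2 - 0.18*l + 1.76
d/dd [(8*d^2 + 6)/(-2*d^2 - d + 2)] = 2*(-4*d^2 + 28*d + 3)/(4*d^4 + 4*d^3 - 7*d^2 - 4*d + 4)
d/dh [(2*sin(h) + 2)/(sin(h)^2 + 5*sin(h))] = 2*(-2*sin(h) + cos(h)^2 - 6)*cos(h)/((sin(h) + 5)^2*sin(h)^2)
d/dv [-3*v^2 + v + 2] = 1 - 6*v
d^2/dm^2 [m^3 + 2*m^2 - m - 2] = 6*m + 4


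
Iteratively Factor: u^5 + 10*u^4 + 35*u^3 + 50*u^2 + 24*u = (u + 4)*(u^4 + 6*u^3 + 11*u^2 + 6*u) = u*(u + 4)*(u^3 + 6*u^2 + 11*u + 6) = u*(u + 3)*(u + 4)*(u^2 + 3*u + 2) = u*(u + 2)*(u + 3)*(u + 4)*(u + 1)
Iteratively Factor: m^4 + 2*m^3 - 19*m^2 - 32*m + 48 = (m - 4)*(m^3 + 6*m^2 + 5*m - 12) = (m - 4)*(m + 4)*(m^2 + 2*m - 3) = (m - 4)*(m + 3)*(m + 4)*(m - 1)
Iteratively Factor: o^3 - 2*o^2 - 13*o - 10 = (o + 1)*(o^2 - 3*o - 10) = (o + 1)*(o + 2)*(o - 5)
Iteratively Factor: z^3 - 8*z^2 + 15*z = (z - 3)*(z^2 - 5*z) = z*(z - 3)*(z - 5)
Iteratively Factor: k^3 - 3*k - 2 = (k - 2)*(k^2 + 2*k + 1) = (k - 2)*(k + 1)*(k + 1)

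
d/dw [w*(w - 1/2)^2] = (2*w - 1)*(6*w - 1)/4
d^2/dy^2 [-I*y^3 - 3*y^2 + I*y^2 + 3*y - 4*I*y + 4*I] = -6*I*y - 6 + 2*I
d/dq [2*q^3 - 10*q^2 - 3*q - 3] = 6*q^2 - 20*q - 3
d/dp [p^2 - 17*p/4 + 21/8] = 2*p - 17/4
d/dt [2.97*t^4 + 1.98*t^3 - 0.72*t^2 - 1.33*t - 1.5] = 11.88*t^3 + 5.94*t^2 - 1.44*t - 1.33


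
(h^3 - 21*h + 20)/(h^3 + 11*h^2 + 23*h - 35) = (h - 4)/(h + 7)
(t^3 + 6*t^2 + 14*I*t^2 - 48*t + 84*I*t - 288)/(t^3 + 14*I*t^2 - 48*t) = (t + 6)/t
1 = 1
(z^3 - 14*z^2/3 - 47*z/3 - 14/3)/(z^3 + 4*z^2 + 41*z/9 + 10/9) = 3*(z - 7)/(3*z + 5)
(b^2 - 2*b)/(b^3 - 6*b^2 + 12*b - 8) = b/(b^2 - 4*b + 4)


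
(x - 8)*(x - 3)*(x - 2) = x^3 - 13*x^2 + 46*x - 48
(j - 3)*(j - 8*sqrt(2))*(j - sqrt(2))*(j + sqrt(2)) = j^4 - 8*sqrt(2)*j^3 - 3*j^3 - 2*j^2 + 24*sqrt(2)*j^2 + 6*j + 16*sqrt(2)*j - 48*sqrt(2)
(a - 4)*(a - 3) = a^2 - 7*a + 12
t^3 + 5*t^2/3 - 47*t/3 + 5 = (t - 3)*(t - 1/3)*(t + 5)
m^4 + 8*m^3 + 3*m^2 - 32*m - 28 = (m - 2)*(m + 1)*(m + 2)*(m + 7)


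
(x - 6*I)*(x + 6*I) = x^2 + 36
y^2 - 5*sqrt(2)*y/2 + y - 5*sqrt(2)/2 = (y + 1)*(y - 5*sqrt(2)/2)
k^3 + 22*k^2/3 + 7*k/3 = k*(k + 1/3)*(k + 7)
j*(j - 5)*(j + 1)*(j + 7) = j^4 + 3*j^3 - 33*j^2 - 35*j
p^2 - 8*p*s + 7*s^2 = (p - 7*s)*(p - s)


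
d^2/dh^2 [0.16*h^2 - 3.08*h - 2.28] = 0.320000000000000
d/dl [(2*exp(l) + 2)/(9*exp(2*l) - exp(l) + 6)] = 2*(-(exp(l) + 1)*(18*exp(l) - 1) + 9*exp(2*l) - exp(l) + 6)*exp(l)/(9*exp(2*l) - exp(l) + 6)^2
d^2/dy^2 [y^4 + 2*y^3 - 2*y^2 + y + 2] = 12*y^2 + 12*y - 4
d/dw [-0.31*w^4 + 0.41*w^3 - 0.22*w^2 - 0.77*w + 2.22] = -1.24*w^3 + 1.23*w^2 - 0.44*w - 0.77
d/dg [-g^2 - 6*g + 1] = -2*g - 6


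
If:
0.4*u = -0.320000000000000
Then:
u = -0.80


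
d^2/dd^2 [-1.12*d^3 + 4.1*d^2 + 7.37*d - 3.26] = 8.2 - 6.72*d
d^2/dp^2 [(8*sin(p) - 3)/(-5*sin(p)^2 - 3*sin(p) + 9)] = (200*sin(p)^5 - 420*sin(p)^4 + 1625*sin(p)^3 + 99*sin(p)^2 - 1323*sin(p) - 108)/(5*sin(p)^2 + 3*sin(p) - 9)^3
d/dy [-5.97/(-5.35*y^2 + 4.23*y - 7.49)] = (25.2531 - 63.879*y)/(5.35*y^2 - 4.23*y + 7.49)^2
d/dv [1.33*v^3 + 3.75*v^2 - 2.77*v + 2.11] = 3.99*v^2 + 7.5*v - 2.77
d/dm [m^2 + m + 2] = 2*m + 1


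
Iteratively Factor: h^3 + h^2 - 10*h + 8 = (h - 1)*(h^2 + 2*h - 8) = (h - 2)*(h - 1)*(h + 4)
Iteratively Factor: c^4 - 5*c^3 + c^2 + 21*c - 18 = (c + 2)*(c^3 - 7*c^2 + 15*c - 9) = (c - 1)*(c + 2)*(c^2 - 6*c + 9) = (c - 3)*(c - 1)*(c + 2)*(c - 3)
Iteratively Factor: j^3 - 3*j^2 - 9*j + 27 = (j + 3)*(j^2 - 6*j + 9) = (j - 3)*(j + 3)*(j - 3)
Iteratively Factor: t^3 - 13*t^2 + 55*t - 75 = (t - 5)*(t^2 - 8*t + 15) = (t - 5)*(t - 3)*(t - 5)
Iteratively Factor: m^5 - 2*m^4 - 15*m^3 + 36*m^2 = (m)*(m^4 - 2*m^3 - 15*m^2 + 36*m) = m*(m + 4)*(m^3 - 6*m^2 + 9*m) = m^2*(m + 4)*(m^2 - 6*m + 9) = m^2*(m - 3)*(m + 4)*(m - 3)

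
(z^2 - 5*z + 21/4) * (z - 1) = z^3 - 6*z^2 + 41*z/4 - 21/4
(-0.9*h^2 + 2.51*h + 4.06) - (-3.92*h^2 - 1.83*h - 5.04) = 3.02*h^2 + 4.34*h + 9.1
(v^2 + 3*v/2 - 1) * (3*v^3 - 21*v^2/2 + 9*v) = 3*v^5 - 6*v^4 - 39*v^3/4 + 24*v^2 - 9*v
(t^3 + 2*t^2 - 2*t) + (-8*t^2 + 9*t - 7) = t^3 - 6*t^2 + 7*t - 7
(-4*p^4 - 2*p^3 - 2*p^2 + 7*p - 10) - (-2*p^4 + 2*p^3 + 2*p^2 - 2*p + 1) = -2*p^4 - 4*p^3 - 4*p^2 + 9*p - 11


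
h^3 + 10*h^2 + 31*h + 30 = (h + 2)*(h + 3)*(h + 5)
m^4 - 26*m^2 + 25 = (m - 5)*(m - 1)*(m + 1)*(m + 5)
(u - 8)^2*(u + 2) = u^3 - 14*u^2 + 32*u + 128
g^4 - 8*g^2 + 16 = (g - 2)^2*(g + 2)^2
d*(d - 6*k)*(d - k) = d^3 - 7*d^2*k + 6*d*k^2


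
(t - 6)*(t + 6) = t^2 - 36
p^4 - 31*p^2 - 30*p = p*(p - 6)*(p + 1)*(p + 5)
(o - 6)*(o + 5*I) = o^2 - 6*o + 5*I*o - 30*I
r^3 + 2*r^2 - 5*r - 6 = (r - 2)*(r + 1)*(r + 3)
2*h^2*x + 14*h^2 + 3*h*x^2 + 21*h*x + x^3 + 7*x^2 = (h + x)*(2*h + x)*(x + 7)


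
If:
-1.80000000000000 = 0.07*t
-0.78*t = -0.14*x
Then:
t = -25.71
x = -143.27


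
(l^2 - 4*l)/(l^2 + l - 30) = l*(l - 4)/(l^2 + l - 30)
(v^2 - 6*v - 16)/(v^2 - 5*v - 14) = (v - 8)/(v - 7)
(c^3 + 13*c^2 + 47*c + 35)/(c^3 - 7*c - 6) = (c^2 + 12*c + 35)/(c^2 - c - 6)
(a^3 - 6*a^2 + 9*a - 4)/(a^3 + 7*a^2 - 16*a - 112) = (a^2 - 2*a + 1)/(a^2 + 11*a + 28)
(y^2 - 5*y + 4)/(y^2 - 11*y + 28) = (y - 1)/(y - 7)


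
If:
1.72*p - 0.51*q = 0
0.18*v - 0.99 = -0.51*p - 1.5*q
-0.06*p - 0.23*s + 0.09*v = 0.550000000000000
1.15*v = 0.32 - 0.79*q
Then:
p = 0.18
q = 0.62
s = -2.50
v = -0.14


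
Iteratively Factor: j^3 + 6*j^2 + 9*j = (j + 3)*(j^2 + 3*j) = j*(j + 3)*(j + 3)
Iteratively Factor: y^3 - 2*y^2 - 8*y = (y + 2)*(y^2 - 4*y) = y*(y + 2)*(y - 4)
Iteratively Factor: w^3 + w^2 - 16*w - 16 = (w + 1)*(w^2 - 16) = (w + 1)*(w + 4)*(w - 4)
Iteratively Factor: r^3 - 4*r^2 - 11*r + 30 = (r - 2)*(r^2 - 2*r - 15) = (r - 5)*(r - 2)*(r + 3)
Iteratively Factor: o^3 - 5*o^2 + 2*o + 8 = (o - 4)*(o^2 - o - 2) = (o - 4)*(o - 2)*(o + 1)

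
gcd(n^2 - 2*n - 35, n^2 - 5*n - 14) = n - 7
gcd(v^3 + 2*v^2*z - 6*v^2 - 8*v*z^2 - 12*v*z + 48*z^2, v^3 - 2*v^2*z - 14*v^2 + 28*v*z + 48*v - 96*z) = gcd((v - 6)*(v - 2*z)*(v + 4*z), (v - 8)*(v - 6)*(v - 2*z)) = -v^2 + 2*v*z + 6*v - 12*z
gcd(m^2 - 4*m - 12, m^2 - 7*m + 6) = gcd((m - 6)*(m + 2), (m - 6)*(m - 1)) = m - 6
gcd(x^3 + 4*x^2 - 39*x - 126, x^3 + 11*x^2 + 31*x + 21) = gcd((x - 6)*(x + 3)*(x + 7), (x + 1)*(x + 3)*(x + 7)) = x^2 + 10*x + 21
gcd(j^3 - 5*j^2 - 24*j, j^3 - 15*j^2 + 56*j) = j^2 - 8*j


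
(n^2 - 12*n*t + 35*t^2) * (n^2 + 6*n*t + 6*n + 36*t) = n^4 - 6*n^3*t + 6*n^3 - 37*n^2*t^2 - 36*n^2*t + 210*n*t^3 - 222*n*t^2 + 1260*t^3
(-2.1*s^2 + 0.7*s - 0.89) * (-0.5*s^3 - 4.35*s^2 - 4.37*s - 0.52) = 1.05*s^5 + 8.785*s^4 + 6.577*s^3 + 1.9045*s^2 + 3.5253*s + 0.4628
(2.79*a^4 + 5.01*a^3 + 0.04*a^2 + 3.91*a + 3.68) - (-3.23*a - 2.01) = 2.79*a^4 + 5.01*a^3 + 0.04*a^2 + 7.14*a + 5.69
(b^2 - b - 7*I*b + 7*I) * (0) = 0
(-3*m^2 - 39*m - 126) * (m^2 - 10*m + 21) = -3*m^4 - 9*m^3 + 201*m^2 + 441*m - 2646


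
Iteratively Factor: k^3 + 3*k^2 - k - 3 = (k - 1)*(k^2 + 4*k + 3) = (k - 1)*(k + 1)*(k + 3)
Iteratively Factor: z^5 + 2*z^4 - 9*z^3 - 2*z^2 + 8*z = (z + 4)*(z^4 - 2*z^3 - z^2 + 2*z) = (z - 1)*(z + 4)*(z^3 - z^2 - 2*z) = (z - 2)*(z - 1)*(z + 4)*(z^2 + z) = (z - 2)*(z - 1)*(z + 1)*(z + 4)*(z)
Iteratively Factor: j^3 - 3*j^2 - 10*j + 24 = (j - 2)*(j^2 - j - 12) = (j - 2)*(j + 3)*(j - 4)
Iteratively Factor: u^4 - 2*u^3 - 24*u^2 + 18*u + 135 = (u - 3)*(u^3 + u^2 - 21*u - 45) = (u - 3)*(u + 3)*(u^2 - 2*u - 15) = (u - 3)*(u + 3)^2*(u - 5)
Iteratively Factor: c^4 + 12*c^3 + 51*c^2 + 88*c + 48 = (c + 4)*(c^3 + 8*c^2 + 19*c + 12) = (c + 4)^2*(c^2 + 4*c + 3) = (c + 3)*(c + 4)^2*(c + 1)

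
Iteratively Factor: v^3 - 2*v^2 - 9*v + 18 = (v - 2)*(v^2 - 9) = (v - 3)*(v - 2)*(v + 3)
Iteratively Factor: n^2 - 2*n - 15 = (n - 5)*(n + 3)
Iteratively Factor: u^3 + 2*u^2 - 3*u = (u - 1)*(u^2 + 3*u) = u*(u - 1)*(u + 3)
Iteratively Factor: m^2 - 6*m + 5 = (m - 1)*(m - 5)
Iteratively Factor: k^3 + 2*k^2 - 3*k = (k - 1)*(k^2 + 3*k) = (k - 1)*(k + 3)*(k)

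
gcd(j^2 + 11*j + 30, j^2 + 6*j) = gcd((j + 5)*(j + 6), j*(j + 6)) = j + 6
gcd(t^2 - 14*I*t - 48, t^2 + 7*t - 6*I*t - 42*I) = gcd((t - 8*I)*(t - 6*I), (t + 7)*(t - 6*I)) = t - 6*I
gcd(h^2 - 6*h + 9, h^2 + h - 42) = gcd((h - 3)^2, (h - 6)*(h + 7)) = 1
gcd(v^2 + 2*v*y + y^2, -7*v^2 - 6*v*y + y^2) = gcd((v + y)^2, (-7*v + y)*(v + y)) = v + y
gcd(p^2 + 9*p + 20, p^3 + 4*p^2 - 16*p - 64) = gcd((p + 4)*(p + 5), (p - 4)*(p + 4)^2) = p + 4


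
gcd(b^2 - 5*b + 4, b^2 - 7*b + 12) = b - 4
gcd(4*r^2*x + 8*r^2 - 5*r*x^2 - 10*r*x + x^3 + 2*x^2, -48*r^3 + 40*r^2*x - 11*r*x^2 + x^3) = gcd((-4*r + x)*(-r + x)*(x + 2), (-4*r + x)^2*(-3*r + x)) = -4*r + x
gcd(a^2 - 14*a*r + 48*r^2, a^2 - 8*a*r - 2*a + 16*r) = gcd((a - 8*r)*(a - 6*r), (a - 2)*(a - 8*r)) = -a + 8*r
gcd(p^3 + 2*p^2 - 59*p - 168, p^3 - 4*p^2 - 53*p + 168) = p^2 - p - 56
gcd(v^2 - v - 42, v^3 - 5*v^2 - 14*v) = v - 7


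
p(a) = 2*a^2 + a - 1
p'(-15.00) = -59.00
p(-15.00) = 434.00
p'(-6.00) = -23.00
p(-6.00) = 65.00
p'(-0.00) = 1.00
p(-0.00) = -1.00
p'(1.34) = 6.36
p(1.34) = 3.93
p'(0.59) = 3.36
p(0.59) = 0.29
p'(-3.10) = -11.40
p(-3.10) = 15.12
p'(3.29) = 14.16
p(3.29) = 23.94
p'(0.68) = 3.72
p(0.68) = 0.60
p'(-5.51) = -21.04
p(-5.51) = 54.21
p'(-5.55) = -21.20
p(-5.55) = 55.06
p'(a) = 4*a + 1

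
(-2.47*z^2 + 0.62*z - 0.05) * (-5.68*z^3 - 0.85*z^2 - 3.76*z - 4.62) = 14.0296*z^5 - 1.4221*z^4 + 9.0442*z^3 + 9.1227*z^2 - 2.6764*z + 0.231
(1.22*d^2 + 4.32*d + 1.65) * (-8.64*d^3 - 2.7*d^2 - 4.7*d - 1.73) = -10.5408*d^5 - 40.6188*d^4 - 31.654*d^3 - 26.8696*d^2 - 15.2286*d - 2.8545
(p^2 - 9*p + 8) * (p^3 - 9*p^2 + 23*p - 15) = p^5 - 18*p^4 + 112*p^3 - 294*p^2 + 319*p - 120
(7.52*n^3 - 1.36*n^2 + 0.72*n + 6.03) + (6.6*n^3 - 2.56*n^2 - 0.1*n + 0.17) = 14.12*n^3 - 3.92*n^2 + 0.62*n + 6.2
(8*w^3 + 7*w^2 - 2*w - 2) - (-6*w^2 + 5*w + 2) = 8*w^3 + 13*w^2 - 7*w - 4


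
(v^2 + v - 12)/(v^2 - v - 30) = (-v^2 - v + 12)/(-v^2 + v + 30)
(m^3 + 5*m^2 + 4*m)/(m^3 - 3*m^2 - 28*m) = (m + 1)/(m - 7)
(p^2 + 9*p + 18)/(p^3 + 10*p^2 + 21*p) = (p + 6)/(p*(p + 7))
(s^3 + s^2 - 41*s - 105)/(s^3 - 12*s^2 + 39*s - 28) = (s^2 + 8*s + 15)/(s^2 - 5*s + 4)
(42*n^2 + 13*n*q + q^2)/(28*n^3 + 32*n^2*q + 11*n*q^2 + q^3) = (6*n + q)/(4*n^2 + 4*n*q + q^2)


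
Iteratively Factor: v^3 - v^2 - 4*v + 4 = (v + 2)*(v^2 - 3*v + 2) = (v - 1)*(v + 2)*(v - 2)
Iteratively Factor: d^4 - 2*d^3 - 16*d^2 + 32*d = (d - 4)*(d^3 + 2*d^2 - 8*d) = d*(d - 4)*(d^2 + 2*d - 8) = d*(d - 4)*(d - 2)*(d + 4)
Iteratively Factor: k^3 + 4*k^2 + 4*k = (k)*(k^2 + 4*k + 4) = k*(k + 2)*(k + 2)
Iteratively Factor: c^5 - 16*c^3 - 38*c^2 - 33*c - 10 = (c + 2)*(c^4 - 2*c^3 - 12*c^2 - 14*c - 5) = (c + 1)*(c + 2)*(c^3 - 3*c^2 - 9*c - 5) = (c + 1)^2*(c + 2)*(c^2 - 4*c - 5) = (c + 1)^3*(c + 2)*(c - 5)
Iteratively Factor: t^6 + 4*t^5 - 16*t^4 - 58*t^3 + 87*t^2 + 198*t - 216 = (t - 2)*(t^5 + 6*t^4 - 4*t^3 - 66*t^2 - 45*t + 108) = (t - 2)*(t - 1)*(t^4 + 7*t^3 + 3*t^2 - 63*t - 108) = (t - 2)*(t - 1)*(t + 3)*(t^3 + 4*t^2 - 9*t - 36) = (t - 2)*(t - 1)*(t + 3)^2*(t^2 + t - 12) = (t - 2)*(t - 1)*(t + 3)^2*(t + 4)*(t - 3)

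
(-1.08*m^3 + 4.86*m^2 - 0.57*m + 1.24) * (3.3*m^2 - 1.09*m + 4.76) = -3.564*m^5 + 17.2152*m^4 - 12.3192*m^3 + 27.8469*m^2 - 4.0648*m + 5.9024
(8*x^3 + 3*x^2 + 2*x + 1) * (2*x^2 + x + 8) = 16*x^5 + 14*x^4 + 71*x^3 + 28*x^2 + 17*x + 8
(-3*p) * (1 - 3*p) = 9*p^2 - 3*p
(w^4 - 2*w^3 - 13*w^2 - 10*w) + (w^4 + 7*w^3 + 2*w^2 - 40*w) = 2*w^4 + 5*w^3 - 11*w^2 - 50*w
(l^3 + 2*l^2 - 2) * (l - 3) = l^4 - l^3 - 6*l^2 - 2*l + 6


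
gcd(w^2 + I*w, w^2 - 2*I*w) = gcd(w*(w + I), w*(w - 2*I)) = w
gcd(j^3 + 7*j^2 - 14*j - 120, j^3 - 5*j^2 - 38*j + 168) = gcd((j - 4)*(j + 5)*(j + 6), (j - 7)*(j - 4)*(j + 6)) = j^2 + 2*j - 24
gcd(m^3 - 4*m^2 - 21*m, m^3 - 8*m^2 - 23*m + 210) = m - 7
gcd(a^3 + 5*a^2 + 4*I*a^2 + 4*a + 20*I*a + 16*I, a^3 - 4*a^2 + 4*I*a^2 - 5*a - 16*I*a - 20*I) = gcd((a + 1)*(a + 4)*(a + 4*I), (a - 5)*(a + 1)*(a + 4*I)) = a^2 + a*(1 + 4*I) + 4*I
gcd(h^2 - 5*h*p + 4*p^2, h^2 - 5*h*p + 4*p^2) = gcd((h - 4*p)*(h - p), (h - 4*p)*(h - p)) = h^2 - 5*h*p + 4*p^2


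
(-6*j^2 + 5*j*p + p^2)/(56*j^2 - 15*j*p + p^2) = (-6*j^2 + 5*j*p + p^2)/(56*j^2 - 15*j*p + p^2)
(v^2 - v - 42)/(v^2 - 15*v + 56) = (v + 6)/(v - 8)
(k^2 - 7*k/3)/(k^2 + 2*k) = (k - 7/3)/(k + 2)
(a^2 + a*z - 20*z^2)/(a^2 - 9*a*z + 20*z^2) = (-a - 5*z)/(-a + 5*z)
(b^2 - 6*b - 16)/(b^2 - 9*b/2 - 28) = 2*(b + 2)/(2*b + 7)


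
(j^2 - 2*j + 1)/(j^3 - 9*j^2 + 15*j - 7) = 1/(j - 7)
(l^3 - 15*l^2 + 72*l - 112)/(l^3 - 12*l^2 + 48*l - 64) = (l - 7)/(l - 4)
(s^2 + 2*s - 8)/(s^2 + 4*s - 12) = (s + 4)/(s + 6)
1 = 1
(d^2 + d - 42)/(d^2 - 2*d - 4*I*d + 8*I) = (d^2 + d - 42)/(d^2 - 2*d - 4*I*d + 8*I)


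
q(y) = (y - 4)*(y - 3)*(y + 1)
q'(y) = (y - 4)*(y - 3) + (y - 4)*(y + 1) + (y - 3)*(y + 1)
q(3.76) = -0.87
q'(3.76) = 2.29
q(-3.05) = -87.44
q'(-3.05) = 69.51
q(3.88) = -0.52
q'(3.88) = 3.60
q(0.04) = 12.19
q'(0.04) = 4.52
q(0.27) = 12.93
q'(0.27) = 1.98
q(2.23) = 4.40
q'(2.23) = -6.84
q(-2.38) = -47.37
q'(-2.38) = 50.55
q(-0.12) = 11.31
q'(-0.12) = 6.48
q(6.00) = 42.00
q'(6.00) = 41.00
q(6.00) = 42.00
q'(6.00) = 41.00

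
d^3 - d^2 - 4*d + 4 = (d - 2)*(d - 1)*(d + 2)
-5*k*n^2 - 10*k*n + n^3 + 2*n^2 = n*(-5*k + n)*(n + 2)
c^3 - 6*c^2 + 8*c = c*(c - 4)*(c - 2)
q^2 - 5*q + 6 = (q - 3)*(q - 2)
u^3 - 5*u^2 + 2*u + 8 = (u - 4)*(u - 2)*(u + 1)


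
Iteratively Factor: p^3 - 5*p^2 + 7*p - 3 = (p - 1)*(p^2 - 4*p + 3) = (p - 1)^2*(p - 3)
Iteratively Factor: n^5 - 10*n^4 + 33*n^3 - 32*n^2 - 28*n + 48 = (n - 4)*(n^4 - 6*n^3 + 9*n^2 + 4*n - 12) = (n - 4)*(n - 3)*(n^3 - 3*n^2 + 4) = (n - 4)*(n - 3)*(n - 2)*(n^2 - n - 2) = (n - 4)*(n - 3)*(n - 2)^2*(n + 1)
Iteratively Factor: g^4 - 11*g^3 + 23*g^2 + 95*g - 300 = (g - 5)*(g^3 - 6*g^2 - 7*g + 60) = (g - 5)*(g + 3)*(g^2 - 9*g + 20) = (g - 5)^2*(g + 3)*(g - 4)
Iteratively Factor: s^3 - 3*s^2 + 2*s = (s)*(s^2 - 3*s + 2) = s*(s - 1)*(s - 2)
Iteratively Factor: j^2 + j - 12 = (j - 3)*(j + 4)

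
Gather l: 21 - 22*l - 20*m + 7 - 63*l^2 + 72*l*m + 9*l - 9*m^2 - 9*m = -63*l^2 + l*(72*m - 13) - 9*m^2 - 29*m + 28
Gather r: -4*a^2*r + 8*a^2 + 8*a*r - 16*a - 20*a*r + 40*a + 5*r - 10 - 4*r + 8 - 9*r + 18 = 8*a^2 + 24*a + r*(-4*a^2 - 12*a - 8) + 16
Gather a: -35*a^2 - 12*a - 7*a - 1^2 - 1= -35*a^2 - 19*a - 2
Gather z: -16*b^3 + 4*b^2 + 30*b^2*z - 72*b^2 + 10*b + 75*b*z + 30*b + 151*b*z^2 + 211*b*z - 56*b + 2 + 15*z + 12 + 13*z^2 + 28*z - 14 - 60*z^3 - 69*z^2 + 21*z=-16*b^3 - 68*b^2 - 16*b - 60*z^3 + z^2*(151*b - 56) + z*(30*b^2 + 286*b + 64)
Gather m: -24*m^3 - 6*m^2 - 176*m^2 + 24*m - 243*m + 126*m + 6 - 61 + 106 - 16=-24*m^3 - 182*m^2 - 93*m + 35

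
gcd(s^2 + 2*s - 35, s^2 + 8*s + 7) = s + 7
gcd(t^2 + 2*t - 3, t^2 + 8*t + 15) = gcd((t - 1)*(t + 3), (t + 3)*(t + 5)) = t + 3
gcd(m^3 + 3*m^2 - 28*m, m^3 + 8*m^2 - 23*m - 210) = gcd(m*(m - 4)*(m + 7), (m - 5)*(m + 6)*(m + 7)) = m + 7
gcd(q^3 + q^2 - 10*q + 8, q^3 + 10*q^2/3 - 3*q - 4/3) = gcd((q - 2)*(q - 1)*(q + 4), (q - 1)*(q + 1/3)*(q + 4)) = q^2 + 3*q - 4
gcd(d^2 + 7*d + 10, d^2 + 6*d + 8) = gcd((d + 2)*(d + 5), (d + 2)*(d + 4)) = d + 2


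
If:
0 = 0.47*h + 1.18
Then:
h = -2.51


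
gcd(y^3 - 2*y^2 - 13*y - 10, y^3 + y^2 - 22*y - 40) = y^2 - 3*y - 10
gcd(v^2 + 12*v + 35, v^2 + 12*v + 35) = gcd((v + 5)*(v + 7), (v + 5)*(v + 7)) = v^2 + 12*v + 35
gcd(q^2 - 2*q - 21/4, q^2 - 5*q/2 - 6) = q + 3/2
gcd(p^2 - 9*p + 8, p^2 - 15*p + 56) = p - 8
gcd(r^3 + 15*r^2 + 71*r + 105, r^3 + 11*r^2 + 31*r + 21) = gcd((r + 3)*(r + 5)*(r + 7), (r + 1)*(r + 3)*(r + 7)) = r^2 + 10*r + 21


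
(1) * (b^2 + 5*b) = b^2 + 5*b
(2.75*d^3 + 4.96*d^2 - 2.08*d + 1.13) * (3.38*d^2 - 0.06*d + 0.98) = 9.295*d^5 + 16.5998*d^4 - 4.633*d^3 + 8.805*d^2 - 2.1062*d + 1.1074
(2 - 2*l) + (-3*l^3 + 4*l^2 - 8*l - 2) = -3*l^3 + 4*l^2 - 10*l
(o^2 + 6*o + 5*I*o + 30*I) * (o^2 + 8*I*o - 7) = o^4 + 6*o^3 + 13*I*o^3 - 47*o^2 + 78*I*o^2 - 282*o - 35*I*o - 210*I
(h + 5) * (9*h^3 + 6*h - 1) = 9*h^4 + 45*h^3 + 6*h^2 + 29*h - 5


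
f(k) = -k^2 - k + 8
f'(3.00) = -7.00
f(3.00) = -4.00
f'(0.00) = -1.00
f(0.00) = 8.00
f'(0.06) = -1.12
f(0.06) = 7.94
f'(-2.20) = 3.40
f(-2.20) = 5.36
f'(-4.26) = 7.52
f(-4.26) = -5.89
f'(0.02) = -1.04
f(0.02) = 7.98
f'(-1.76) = 2.52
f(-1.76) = 6.66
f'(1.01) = -3.02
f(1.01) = 5.97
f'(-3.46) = 5.92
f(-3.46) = -0.51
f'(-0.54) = 0.08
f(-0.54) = 8.25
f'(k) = -2*k - 1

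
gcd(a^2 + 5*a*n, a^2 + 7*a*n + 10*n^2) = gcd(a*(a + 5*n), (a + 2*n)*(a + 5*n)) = a + 5*n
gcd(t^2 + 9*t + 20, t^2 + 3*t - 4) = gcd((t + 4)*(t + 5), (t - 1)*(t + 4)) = t + 4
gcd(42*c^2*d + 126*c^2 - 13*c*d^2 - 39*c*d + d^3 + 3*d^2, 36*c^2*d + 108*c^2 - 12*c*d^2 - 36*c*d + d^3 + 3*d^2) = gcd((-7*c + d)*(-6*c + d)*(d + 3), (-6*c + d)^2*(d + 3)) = 6*c*d + 18*c - d^2 - 3*d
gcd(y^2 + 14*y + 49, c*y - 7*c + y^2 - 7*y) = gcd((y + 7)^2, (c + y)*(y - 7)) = 1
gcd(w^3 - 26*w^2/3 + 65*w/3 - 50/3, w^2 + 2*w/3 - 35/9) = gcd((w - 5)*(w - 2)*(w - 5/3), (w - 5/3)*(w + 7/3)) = w - 5/3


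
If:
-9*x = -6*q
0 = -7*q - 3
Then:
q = -3/7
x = -2/7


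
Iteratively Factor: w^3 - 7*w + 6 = (w - 2)*(w^2 + 2*w - 3) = (w - 2)*(w - 1)*(w + 3)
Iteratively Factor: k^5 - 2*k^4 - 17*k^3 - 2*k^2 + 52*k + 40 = (k + 2)*(k^4 - 4*k^3 - 9*k^2 + 16*k + 20) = (k + 2)^2*(k^3 - 6*k^2 + 3*k + 10) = (k - 5)*(k + 2)^2*(k^2 - k - 2) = (k - 5)*(k - 2)*(k + 2)^2*(k + 1)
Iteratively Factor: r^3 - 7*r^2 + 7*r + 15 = (r + 1)*(r^2 - 8*r + 15) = (r - 3)*(r + 1)*(r - 5)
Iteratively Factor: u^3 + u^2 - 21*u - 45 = (u - 5)*(u^2 + 6*u + 9) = (u - 5)*(u + 3)*(u + 3)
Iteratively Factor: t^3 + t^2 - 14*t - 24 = (t + 2)*(t^2 - t - 12) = (t - 4)*(t + 2)*(t + 3)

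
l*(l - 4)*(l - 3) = l^3 - 7*l^2 + 12*l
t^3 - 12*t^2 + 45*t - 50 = (t - 5)^2*(t - 2)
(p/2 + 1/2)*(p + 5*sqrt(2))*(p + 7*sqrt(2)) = p^3/2 + p^2/2 + 6*sqrt(2)*p^2 + 6*sqrt(2)*p + 35*p + 35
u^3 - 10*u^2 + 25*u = u*(u - 5)^2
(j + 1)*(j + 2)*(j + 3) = j^3 + 6*j^2 + 11*j + 6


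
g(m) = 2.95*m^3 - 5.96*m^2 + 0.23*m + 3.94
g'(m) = 8.85*m^2 - 11.92*m + 0.23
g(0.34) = 3.45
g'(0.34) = -2.80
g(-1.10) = -7.45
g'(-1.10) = 24.05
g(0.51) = 2.90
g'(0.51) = -3.55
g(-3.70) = -227.93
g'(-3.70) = 165.49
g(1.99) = 4.04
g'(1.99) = 11.56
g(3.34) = 48.14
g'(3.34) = 59.14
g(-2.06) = -47.61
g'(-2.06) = 62.34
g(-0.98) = -4.79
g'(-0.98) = 20.41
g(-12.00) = -5954.66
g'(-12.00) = 1417.67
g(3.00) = 30.64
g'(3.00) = 44.12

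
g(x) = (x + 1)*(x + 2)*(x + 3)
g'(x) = (x + 1)*(x + 2) + (x + 1)*(x + 3) + (x + 2)*(x + 3) = 3*x^2 + 12*x + 11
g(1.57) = 41.93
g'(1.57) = 37.23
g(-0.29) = 3.29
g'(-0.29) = 7.77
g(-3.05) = -0.11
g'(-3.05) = 2.31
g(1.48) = 38.66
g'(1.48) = 35.33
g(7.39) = 818.55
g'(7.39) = 263.52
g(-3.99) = -5.89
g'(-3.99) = 10.88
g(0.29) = 9.72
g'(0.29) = 14.73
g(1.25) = 31.08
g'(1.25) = 30.69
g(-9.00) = -336.00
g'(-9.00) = 146.00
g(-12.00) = -990.00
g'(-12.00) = 299.00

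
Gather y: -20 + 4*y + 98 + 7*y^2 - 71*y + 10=7*y^2 - 67*y + 88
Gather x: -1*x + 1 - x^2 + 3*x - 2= -x^2 + 2*x - 1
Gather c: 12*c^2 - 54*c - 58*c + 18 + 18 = 12*c^2 - 112*c + 36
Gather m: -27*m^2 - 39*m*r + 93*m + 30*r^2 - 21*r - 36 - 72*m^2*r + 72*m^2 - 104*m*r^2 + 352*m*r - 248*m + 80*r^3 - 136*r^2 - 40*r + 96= m^2*(45 - 72*r) + m*(-104*r^2 + 313*r - 155) + 80*r^3 - 106*r^2 - 61*r + 60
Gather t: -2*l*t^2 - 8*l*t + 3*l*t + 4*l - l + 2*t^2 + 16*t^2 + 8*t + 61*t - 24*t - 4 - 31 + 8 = 3*l + t^2*(18 - 2*l) + t*(45 - 5*l) - 27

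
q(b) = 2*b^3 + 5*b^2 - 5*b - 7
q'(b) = 6*b^2 + 10*b - 5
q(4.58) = 267.13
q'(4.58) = 166.66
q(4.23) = 212.69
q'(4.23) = 144.66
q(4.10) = 194.39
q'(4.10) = 136.86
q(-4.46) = -62.68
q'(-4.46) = 69.75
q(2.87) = 67.11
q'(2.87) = 73.12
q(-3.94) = -32.01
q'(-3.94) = 48.74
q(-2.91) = 0.61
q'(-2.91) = 16.71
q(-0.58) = -2.81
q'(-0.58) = -8.78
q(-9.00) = -1015.00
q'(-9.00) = 391.00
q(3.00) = 77.00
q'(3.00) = 79.00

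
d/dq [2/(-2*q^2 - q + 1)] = 2*(4*q + 1)/(2*q^2 + q - 1)^2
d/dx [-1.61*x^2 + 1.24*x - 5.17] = 1.24 - 3.22*x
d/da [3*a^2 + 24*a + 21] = 6*a + 24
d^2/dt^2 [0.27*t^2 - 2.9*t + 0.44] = 0.540000000000000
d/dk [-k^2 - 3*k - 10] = -2*k - 3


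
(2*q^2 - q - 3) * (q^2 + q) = 2*q^4 + q^3 - 4*q^2 - 3*q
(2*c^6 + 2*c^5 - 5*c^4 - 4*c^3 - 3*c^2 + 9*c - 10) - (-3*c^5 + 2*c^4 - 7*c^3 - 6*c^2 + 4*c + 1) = 2*c^6 + 5*c^5 - 7*c^4 + 3*c^3 + 3*c^2 + 5*c - 11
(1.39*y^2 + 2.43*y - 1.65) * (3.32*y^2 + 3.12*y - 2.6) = 4.6148*y^4 + 12.4044*y^3 - 1.5104*y^2 - 11.466*y + 4.29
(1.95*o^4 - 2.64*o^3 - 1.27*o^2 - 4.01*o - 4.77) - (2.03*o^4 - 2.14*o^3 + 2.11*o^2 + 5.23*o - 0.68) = -0.0799999999999998*o^4 - 0.5*o^3 - 3.38*o^2 - 9.24*o - 4.09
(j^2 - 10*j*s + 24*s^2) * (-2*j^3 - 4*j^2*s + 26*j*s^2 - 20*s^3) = -2*j^5 + 16*j^4*s + 18*j^3*s^2 - 376*j^2*s^3 + 824*j*s^4 - 480*s^5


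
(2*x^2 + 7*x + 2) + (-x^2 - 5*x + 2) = x^2 + 2*x + 4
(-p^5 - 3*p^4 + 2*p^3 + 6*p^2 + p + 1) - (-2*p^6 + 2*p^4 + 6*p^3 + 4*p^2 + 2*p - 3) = 2*p^6 - p^5 - 5*p^4 - 4*p^3 + 2*p^2 - p + 4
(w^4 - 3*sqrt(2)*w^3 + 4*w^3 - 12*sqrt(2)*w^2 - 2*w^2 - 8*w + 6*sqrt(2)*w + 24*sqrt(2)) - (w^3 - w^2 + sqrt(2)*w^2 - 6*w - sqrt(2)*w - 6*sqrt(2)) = w^4 - 3*sqrt(2)*w^3 + 3*w^3 - 13*sqrt(2)*w^2 - w^2 - 2*w + 7*sqrt(2)*w + 30*sqrt(2)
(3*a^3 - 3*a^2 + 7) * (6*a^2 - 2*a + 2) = 18*a^5 - 24*a^4 + 12*a^3 + 36*a^2 - 14*a + 14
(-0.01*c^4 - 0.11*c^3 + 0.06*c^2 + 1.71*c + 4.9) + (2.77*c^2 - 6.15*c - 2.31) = -0.01*c^4 - 0.11*c^3 + 2.83*c^2 - 4.44*c + 2.59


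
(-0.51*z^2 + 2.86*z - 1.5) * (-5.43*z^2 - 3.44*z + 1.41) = 2.7693*z^4 - 13.7754*z^3 - 2.4125*z^2 + 9.1926*z - 2.115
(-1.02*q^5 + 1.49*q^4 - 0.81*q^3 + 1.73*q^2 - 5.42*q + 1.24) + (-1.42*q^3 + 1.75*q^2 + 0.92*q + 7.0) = -1.02*q^5 + 1.49*q^4 - 2.23*q^3 + 3.48*q^2 - 4.5*q + 8.24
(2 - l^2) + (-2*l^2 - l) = -3*l^2 - l + 2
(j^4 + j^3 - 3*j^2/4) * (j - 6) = j^5 - 5*j^4 - 27*j^3/4 + 9*j^2/2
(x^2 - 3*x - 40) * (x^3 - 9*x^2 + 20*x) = x^5 - 12*x^4 + 7*x^3 + 300*x^2 - 800*x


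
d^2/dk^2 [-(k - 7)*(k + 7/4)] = -2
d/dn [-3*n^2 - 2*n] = -6*n - 2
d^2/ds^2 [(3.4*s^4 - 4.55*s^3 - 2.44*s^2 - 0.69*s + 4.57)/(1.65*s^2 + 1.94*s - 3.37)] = (18.513*s^6 + 65.3003999999999*s^5 - 36.65676*s^4 - 428.6418*s^3 + 635.08869*s^2 - 245.29242*s + 20.778438)/(4.492125*s^6 + 15.84495*s^5 - 8.894655*s^4 - 57.422836*s^3 + 18.166659*s^2 + 66.097158*s - 38.272753)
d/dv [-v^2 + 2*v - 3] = 2 - 2*v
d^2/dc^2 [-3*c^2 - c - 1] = -6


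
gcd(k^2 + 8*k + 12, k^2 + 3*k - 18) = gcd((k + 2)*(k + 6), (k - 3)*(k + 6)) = k + 6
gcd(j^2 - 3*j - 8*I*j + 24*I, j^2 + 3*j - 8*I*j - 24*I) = j - 8*I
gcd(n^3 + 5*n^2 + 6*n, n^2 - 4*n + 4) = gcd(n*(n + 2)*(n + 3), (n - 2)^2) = 1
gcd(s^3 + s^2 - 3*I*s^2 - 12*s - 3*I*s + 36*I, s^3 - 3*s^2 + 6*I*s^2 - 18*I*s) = s - 3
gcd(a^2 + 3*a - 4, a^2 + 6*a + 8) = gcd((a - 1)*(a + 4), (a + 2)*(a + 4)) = a + 4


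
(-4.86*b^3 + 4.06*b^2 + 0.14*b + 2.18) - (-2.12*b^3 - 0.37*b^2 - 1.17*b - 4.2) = -2.74*b^3 + 4.43*b^2 + 1.31*b + 6.38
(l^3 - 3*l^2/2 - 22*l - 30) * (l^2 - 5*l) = l^5 - 13*l^4/2 - 29*l^3/2 + 80*l^2 + 150*l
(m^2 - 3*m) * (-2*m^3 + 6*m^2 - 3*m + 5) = -2*m^5 + 12*m^4 - 21*m^3 + 14*m^2 - 15*m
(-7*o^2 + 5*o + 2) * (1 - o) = 7*o^3 - 12*o^2 + 3*o + 2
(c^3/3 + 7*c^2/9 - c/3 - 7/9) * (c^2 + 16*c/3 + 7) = c^5/3 + 23*c^4/9 + 166*c^3/27 + 26*c^2/9 - 175*c/27 - 49/9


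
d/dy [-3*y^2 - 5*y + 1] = -6*y - 5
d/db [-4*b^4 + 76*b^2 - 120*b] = -16*b^3 + 152*b - 120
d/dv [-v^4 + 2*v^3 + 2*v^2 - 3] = 2*v*(-2*v^2 + 3*v + 2)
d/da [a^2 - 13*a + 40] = 2*a - 13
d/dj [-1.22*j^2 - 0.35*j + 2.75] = -2.44*j - 0.35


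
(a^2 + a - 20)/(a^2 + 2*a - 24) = (a + 5)/(a + 6)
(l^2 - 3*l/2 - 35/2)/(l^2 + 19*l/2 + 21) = (l - 5)/(l + 6)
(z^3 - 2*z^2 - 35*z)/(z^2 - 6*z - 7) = z*(z + 5)/(z + 1)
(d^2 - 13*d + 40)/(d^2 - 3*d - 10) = (d - 8)/(d + 2)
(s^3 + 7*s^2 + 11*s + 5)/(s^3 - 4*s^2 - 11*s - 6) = (s + 5)/(s - 6)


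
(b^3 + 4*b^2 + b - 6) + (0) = b^3 + 4*b^2 + b - 6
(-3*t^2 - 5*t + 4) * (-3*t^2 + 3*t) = 9*t^4 + 6*t^3 - 27*t^2 + 12*t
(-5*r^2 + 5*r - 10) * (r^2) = -5*r^4 + 5*r^3 - 10*r^2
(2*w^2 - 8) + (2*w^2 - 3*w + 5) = 4*w^2 - 3*w - 3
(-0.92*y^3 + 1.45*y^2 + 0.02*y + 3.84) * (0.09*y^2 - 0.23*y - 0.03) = -0.0828*y^5 + 0.3421*y^4 - 0.3041*y^3 + 0.2975*y^2 - 0.8838*y - 0.1152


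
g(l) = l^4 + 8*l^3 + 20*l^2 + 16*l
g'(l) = 4*l^3 + 24*l^2 + 40*l + 16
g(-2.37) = -0.53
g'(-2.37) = 2.76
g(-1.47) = -1.04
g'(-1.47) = -3.64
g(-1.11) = -2.54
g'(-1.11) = -4.30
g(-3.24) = -3.79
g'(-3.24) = 2.29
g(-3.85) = -1.98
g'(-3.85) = -10.53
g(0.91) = 37.84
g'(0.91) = 75.29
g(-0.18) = -2.28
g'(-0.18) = 9.55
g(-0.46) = -3.86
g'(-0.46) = 2.29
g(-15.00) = 27885.00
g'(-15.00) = -8684.00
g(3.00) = 525.00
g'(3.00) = 460.00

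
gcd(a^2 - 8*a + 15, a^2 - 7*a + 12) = a - 3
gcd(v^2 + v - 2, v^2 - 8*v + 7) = v - 1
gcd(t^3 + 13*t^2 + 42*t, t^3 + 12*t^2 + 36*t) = t^2 + 6*t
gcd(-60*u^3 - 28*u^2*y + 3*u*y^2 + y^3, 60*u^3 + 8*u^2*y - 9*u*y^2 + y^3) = -10*u^2 - 3*u*y + y^2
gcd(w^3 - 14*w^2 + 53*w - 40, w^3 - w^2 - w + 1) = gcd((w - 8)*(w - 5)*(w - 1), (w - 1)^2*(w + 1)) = w - 1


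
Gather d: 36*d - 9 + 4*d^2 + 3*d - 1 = 4*d^2 + 39*d - 10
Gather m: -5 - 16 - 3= -24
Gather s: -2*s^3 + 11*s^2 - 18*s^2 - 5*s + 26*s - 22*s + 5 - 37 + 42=-2*s^3 - 7*s^2 - s + 10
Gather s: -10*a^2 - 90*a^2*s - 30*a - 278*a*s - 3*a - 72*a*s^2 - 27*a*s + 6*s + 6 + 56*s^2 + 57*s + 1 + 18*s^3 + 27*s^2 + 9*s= -10*a^2 - 33*a + 18*s^3 + s^2*(83 - 72*a) + s*(-90*a^2 - 305*a + 72) + 7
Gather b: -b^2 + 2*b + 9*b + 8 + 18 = -b^2 + 11*b + 26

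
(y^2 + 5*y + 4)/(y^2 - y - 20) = (y + 1)/(y - 5)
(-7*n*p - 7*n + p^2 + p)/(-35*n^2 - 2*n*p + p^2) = (p + 1)/(5*n + p)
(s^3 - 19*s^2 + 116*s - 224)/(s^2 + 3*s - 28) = (s^2 - 15*s + 56)/(s + 7)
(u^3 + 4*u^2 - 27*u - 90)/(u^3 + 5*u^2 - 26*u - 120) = (u + 3)/(u + 4)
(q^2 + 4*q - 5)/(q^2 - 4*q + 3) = (q + 5)/(q - 3)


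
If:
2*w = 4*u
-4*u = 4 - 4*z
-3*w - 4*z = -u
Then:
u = -4/9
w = -8/9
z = 5/9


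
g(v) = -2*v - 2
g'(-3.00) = -2.00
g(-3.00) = 4.00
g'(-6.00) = -2.00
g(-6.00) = 10.00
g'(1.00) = -2.00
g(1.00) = -4.00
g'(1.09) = -2.00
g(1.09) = -4.18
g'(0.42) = -2.00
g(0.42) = -2.84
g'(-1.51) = -2.00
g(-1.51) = 1.02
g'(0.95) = -2.00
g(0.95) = -3.90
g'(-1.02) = -2.00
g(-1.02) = 0.04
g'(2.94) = -2.00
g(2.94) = -7.88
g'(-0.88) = -2.00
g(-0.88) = -0.24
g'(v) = -2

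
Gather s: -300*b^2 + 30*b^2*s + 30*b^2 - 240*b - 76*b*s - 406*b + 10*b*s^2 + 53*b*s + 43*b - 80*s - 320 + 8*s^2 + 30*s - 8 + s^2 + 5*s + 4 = -270*b^2 - 603*b + s^2*(10*b + 9) + s*(30*b^2 - 23*b - 45) - 324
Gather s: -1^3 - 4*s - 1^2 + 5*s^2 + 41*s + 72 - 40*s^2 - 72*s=-35*s^2 - 35*s + 70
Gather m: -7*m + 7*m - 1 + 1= 0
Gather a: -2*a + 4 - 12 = -2*a - 8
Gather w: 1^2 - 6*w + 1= 2 - 6*w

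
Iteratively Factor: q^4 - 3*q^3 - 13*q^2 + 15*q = (q - 5)*(q^3 + 2*q^2 - 3*q) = (q - 5)*(q + 3)*(q^2 - q) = (q - 5)*(q - 1)*(q + 3)*(q)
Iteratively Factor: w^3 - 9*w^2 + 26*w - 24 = (w - 2)*(w^2 - 7*w + 12) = (w - 3)*(w - 2)*(w - 4)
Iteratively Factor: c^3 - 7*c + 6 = (c + 3)*(c^2 - 3*c + 2) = (c - 1)*(c + 3)*(c - 2)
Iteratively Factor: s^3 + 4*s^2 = (s + 4)*(s^2) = s*(s + 4)*(s)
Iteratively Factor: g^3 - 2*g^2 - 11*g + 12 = (g - 1)*(g^2 - g - 12) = (g - 1)*(g + 3)*(g - 4)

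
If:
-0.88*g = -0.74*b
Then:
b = 1.18918918918919*g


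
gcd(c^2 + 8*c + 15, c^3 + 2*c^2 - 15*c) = c + 5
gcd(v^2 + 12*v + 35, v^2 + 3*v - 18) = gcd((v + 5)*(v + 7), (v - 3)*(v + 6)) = 1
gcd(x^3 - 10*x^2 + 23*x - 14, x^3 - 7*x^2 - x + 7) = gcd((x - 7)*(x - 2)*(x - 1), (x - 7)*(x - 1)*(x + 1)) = x^2 - 8*x + 7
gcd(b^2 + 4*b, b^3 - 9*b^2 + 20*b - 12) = 1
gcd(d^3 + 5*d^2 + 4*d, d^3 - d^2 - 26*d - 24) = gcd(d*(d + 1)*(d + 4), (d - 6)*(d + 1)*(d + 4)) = d^2 + 5*d + 4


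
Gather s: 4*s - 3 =4*s - 3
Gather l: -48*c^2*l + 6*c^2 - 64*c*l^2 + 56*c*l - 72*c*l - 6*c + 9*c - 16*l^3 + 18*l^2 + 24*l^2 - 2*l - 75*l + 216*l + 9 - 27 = 6*c^2 + 3*c - 16*l^3 + l^2*(42 - 64*c) + l*(-48*c^2 - 16*c + 139) - 18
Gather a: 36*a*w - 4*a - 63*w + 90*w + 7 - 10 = a*(36*w - 4) + 27*w - 3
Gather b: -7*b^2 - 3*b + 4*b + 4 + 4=-7*b^2 + b + 8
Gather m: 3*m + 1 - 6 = 3*m - 5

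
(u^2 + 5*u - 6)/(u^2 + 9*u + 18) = (u - 1)/(u + 3)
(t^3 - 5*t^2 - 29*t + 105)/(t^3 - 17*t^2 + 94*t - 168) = (t^2 + 2*t - 15)/(t^2 - 10*t + 24)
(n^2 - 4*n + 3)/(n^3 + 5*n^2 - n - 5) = (n - 3)/(n^2 + 6*n + 5)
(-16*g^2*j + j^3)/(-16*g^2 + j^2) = j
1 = 1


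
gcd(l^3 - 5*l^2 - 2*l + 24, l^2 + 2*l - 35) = 1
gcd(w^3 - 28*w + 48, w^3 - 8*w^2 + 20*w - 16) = w^2 - 6*w + 8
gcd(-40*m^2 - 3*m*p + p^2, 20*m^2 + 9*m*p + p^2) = 5*m + p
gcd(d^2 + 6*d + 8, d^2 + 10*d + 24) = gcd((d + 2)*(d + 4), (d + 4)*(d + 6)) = d + 4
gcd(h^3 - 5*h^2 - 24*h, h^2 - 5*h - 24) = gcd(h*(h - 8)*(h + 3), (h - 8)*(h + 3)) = h^2 - 5*h - 24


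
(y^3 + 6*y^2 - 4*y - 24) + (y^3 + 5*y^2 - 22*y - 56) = 2*y^3 + 11*y^2 - 26*y - 80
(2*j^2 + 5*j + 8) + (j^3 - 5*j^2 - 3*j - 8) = j^3 - 3*j^2 + 2*j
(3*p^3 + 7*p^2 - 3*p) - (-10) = 3*p^3 + 7*p^2 - 3*p + 10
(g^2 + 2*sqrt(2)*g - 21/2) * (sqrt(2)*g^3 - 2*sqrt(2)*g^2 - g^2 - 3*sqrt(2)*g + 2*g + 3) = sqrt(2)*g^5 - 2*sqrt(2)*g^4 + 3*g^4 - 31*sqrt(2)*g^3/2 - 6*g^3 + 3*g^2/2 + 25*sqrt(2)*g^2 - 21*g + 75*sqrt(2)*g/2 - 63/2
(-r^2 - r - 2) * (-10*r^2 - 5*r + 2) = 10*r^4 + 15*r^3 + 23*r^2 + 8*r - 4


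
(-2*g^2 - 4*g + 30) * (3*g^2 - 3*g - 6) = -6*g^4 - 6*g^3 + 114*g^2 - 66*g - 180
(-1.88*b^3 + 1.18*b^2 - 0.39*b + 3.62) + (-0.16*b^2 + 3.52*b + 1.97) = -1.88*b^3 + 1.02*b^2 + 3.13*b + 5.59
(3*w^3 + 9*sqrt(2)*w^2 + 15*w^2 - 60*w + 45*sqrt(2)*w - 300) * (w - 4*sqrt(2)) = 3*w^4 - 3*sqrt(2)*w^3 + 15*w^3 - 132*w^2 - 15*sqrt(2)*w^2 - 660*w + 240*sqrt(2)*w + 1200*sqrt(2)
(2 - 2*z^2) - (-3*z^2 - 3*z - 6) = z^2 + 3*z + 8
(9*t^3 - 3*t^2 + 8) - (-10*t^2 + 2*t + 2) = 9*t^3 + 7*t^2 - 2*t + 6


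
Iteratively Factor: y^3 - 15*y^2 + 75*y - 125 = (y - 5)*(y^2 - 10*y + 25) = (y - 5)^2*(y - 5)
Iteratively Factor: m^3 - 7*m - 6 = (m + 1)*(m^2 - m - 6) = (m + 1)*(m + 2)*(m - 3)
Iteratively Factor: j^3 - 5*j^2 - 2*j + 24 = (j - 3)*(j^2 - 2*j - 8) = (j - 3)*(j + 2)*(j - 4)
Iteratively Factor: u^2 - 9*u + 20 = (u - 5)*(u - 4)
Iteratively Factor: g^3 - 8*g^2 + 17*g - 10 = (g - 1)*(g^2 - 7*g + 10) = (g - 2)*(g - 1)*(g - 5)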